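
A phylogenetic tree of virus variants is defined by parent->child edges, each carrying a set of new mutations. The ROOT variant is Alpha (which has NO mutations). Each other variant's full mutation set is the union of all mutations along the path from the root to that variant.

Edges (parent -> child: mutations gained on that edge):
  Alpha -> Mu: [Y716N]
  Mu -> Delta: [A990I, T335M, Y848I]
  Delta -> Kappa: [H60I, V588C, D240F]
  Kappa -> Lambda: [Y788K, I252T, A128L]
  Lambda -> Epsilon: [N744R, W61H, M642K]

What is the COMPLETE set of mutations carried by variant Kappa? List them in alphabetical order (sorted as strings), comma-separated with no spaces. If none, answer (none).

Answer: A990I,D240F,H60I,T335M,V588C,Y716N,Y848I

Derivation:
At Alpha: gained [] -> total []
At Mu: gained ['Y716N'] -> total ['Y716N']
At Delta: gained ['A990I', 'T335M', 'Y848I'] -> total ['A990I', 'T335M', 'Y716N', 'Y848I']
At Kappa: gained ['H60I', 'V588C', 'D240F'] -> total ['A990I', 'D240F', 'H60I', 'T335M', 'V588C', 'Y716N', 'Y848I']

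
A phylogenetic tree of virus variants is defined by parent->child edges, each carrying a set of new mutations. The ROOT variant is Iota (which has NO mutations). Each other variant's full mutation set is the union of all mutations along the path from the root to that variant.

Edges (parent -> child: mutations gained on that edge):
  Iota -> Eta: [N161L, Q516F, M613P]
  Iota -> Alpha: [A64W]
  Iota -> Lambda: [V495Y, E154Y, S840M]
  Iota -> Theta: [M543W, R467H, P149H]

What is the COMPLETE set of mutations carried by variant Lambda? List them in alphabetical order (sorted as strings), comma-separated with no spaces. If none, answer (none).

Answer: E154Y,S840M,V495Y

Derivation:
At Iota: gained [] -> total []
At Lambda: gained ['V495Y', 'E154Y', 'S840M'] -> total ['E154Y', 'S840M', 'V495Y']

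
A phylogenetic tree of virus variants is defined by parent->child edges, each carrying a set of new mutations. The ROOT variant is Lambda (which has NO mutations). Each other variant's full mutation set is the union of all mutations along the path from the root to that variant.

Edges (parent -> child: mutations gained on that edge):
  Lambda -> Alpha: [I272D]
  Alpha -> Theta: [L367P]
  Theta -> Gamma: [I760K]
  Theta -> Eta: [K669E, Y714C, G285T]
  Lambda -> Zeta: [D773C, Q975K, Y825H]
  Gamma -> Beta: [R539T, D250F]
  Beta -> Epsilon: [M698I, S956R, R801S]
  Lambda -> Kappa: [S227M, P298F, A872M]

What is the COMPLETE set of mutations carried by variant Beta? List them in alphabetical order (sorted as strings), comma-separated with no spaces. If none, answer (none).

Answer: D250F,I272D,I760K,L367P,R539T

Derivation:
At Lambda: gained [] -> total []
At Alpha: gained ['I272D'] -> total ['I272D']
At Theta: gained ['L367P'] -> total ['I272D', 'L367P']
At Gamma: gained ['I760K'] -> total ['I272D', 'I760K', 'L367P']
At Beta: gained ['R539T', 'D250F'] -> total ['D250F', 'I272D', 'I760K', 'L367P', 'R539T']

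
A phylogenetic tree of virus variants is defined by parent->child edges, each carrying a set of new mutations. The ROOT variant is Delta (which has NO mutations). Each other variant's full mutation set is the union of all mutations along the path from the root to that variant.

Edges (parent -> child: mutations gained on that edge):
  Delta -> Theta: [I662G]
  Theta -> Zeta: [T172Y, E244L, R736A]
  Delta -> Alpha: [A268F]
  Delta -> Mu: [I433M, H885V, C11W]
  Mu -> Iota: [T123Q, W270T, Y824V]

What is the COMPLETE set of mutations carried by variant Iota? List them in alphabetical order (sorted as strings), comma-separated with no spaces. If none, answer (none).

At Delta: gained [] -> total []
At Mu: gained ['I433M', 'H885V', 'C11W'] -> total ['C11W', 'H885V', 'I433M']
At Iota: gained ['T123Q', 'W270T', 'Y824V'] -> total ['C11W', 'H885V', 'I433M', 'T123Q', 'W270T', 'Y824V']

Answer: C11W,H885V,I433M,T123Q,W270T,Y824V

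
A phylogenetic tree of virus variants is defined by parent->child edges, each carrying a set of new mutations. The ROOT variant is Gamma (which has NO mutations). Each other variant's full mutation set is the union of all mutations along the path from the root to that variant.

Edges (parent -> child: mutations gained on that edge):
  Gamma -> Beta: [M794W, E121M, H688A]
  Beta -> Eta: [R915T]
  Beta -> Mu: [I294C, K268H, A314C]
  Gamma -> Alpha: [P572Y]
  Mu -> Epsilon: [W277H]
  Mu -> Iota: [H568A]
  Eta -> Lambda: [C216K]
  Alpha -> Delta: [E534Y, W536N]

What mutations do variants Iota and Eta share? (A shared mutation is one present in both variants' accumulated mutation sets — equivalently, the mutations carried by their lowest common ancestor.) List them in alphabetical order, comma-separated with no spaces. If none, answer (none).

Answer: E121M,H688A,M794W

Derivation:
Accumulating mutations along path to Iota:
  At Gamma: gained [] -> total []
  At Beta: gained ['M794W', 'E121M', 'H688A'] -> total ['E121M', 'H688A', 'M794W']
  At Mu: gained ['I294C', 'K268H', 'A314C'] -> total ['A314C', 'E121M', 'H688A', 'I294C', 'K268H', 'M794W']
  At Iota: gained ['H568A'] -> total ['A314C', 'E121M', 'H568A', 'H688A', 'I294C', 'K268H', 'M794W']
Mutations(Iota) = ['A314C', 'E121M', 'H568A', 'H688A', 'I294C', 'K268H', 'M794W']
Accumulating mutations along path to Eta:
  At Gamma: gained [] -> total []
  At Beta: gained ['M794W', 'E121M', 'H688A'] -> total ['E121M', 'H688A', 'M794W']
  At Eta: gained ['R915T'] -> total ['E121M', 'H688A', 'M794W', 'R915T']
Mutations(Eta) = ['E121M', 'H688A', 'M794W', 'R915T']
Intersection: ['A314C', 'E121M', 'H568A', 'H688A', 'I294C', 'K268H', 'M794W'] ∩ ['E121M', 'H688A', 'M794W', 'R915T'] = ['E121M', 'H688A', 'M794W']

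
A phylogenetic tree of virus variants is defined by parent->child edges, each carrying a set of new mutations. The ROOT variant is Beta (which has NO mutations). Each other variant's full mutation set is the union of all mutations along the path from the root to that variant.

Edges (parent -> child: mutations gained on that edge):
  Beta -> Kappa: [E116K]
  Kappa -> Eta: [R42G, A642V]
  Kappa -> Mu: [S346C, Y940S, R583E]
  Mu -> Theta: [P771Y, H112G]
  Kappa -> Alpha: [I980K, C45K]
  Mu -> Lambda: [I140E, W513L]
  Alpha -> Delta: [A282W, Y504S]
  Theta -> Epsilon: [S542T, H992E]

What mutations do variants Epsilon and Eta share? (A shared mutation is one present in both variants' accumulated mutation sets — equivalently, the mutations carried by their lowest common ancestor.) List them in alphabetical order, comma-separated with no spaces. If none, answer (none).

Answer: E116K

Derivation:
Accumulating mutations along path to Epsilon:
  At Beta: gained [] -> total []
  At Kappa: gained ['E116K'] -> total ['E116K']
  At Mu: gained ['S346C', 'Y940S', 'R583E'] -> total ['E116K', 'R583E', 'S346C', 'Y940S']
  At Theta: gained ['P771Y', 'H112G'] -> total ['E116K', 'H112G', 'P771Y', 'R583E', 'S346C', 'Y940S']
  At Epsilon: gained ['S542T', 'H992E'] -> total ['E116K', 'H112G', 'H992E', 'P771Y', 'R583E', 'S346C', 'S542T', 'Y940S']
Mutations(Epsilon) = ['E116K', 'H112G', 'H992E', 'P771Y', 'R583E', 'S346C', 'S542T', 'Y940S']
Accumulating mutations along path to Eta:
  At Beta: gained [] -> total []
  At Kappa: gained ['E116K'] -> total ['E116K']
  At Eta: gained ['R42G', 'A642V'] -> total ['A642V', 'E116K', 'R42G']
Mutations(Eta) = ['A642V', 'E116K', 'R42G']
Intersection: ['E116K', 'H112G', 'H992E', 'P771Y', 'R583E', 'S346C', 'S542T', 'Y940S'] ∩ ['A642V', 'E116K', 'R42G'] = ['E116K']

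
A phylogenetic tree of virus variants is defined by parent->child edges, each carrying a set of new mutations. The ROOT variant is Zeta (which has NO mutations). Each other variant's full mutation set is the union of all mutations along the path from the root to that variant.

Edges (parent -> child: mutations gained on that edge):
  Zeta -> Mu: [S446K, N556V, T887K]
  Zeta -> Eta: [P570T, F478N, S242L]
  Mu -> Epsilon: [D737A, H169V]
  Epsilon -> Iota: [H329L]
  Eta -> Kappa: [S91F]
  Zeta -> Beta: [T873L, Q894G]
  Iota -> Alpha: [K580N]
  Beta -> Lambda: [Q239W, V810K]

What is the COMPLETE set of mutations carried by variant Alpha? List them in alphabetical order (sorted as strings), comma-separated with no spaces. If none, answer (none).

Answer: D737A,H169V,H329L,K580N,N556V,S446K,T887K

Derivation:
At Zeta: gained [] -> total []
At Mu: gained ['S446K', 'N556V', 'T887K'] -> total ['N556V', 'S446K', 'T887K']
At Epsilon: gained ['D737A', 'H169V'] -> total ['D737A', 'H169V', 'N556V', 'S446K', 'T887K']
At Iota: gained ['H329L'] -> total ['D737A', 'H169V', 'H329L', 'N556V', 'S446K', 'T887K']
At Alpha: gained ['K580N'] -> total ['D737A', 'H169V', 'H329L', 'K580N', 'N556V', 'S446K', 'T887K']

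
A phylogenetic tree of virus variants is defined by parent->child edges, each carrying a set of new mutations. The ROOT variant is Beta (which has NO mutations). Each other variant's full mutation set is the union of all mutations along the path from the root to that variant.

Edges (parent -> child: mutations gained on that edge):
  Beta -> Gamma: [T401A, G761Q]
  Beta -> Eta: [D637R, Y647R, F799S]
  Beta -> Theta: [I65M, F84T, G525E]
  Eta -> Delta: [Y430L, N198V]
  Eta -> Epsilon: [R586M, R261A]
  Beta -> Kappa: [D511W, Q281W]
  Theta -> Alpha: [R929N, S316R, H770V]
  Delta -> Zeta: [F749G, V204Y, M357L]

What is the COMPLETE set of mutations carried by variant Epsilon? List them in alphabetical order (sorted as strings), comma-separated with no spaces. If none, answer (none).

At Beta: gained [] -> total []
At Eta: gained ['D637R', 'Y647R', 'F799S'] -> total ['D637R', 'F799S', 'Y647R']
At Epsilon: gained ['R586M', 'R261A'] -> total ['D637R', 'F799S', 'R261A', 'R586M', 'Y647R']

Answer: D637R,F799S,R261A,R586M,Y647R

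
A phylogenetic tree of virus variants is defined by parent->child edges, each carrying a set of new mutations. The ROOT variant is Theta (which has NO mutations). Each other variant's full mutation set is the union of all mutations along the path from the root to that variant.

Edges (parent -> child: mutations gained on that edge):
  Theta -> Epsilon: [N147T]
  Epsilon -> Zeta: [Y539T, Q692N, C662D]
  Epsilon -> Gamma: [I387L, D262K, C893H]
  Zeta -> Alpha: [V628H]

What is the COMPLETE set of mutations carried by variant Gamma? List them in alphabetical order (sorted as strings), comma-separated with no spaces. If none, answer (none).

Answer: C893H,D262K,I387L,N147T

Derivation:
At Theta: gained [] -> total []
At Epsilon: gained ['N147T'] -> total ['N147T']
At Gamma: gained ['I387L', 'D262K', 'C893H'] -> total ['C893H', 'D262K', 'I387L', 'N147T']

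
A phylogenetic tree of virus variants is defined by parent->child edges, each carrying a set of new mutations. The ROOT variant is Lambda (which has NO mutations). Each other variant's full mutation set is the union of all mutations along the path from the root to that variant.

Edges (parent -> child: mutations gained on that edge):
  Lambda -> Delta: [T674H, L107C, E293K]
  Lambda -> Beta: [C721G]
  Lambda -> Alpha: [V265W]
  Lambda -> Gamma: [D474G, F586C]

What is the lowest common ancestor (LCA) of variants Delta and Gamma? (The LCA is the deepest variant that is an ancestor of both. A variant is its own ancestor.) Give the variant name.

Path from root to Delta: Lambda -> Delta
  ancestors of Delta: {Lambda, Delta}
Path from root to Gamma: Lambda -> Gamma
  ancestors of Gamma: {Lambda, Gamma}
Common ancestors: {Lambda}
Walk up from Gamma: Gamma (not in ancestors of Delta), Lambda (in ancestors of Delta)
Deepest common ancestor (LCA) = Lambda

Answer: Lambda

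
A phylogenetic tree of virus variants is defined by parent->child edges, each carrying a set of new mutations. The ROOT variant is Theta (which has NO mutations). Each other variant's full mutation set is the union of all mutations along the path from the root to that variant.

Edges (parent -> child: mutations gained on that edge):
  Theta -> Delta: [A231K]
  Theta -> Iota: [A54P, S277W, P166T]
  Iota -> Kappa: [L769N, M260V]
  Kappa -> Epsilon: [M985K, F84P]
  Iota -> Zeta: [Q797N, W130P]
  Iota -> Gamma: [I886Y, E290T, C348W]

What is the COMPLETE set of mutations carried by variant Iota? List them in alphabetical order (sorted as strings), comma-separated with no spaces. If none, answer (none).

Answer: A54P,P166T,S277W

Derivation:
At Theta: gained [] -> total []
At Iota: gained ['A54P', 'S277W', 'P166T'] -> total ['A54P', 'P166T', 'S277W']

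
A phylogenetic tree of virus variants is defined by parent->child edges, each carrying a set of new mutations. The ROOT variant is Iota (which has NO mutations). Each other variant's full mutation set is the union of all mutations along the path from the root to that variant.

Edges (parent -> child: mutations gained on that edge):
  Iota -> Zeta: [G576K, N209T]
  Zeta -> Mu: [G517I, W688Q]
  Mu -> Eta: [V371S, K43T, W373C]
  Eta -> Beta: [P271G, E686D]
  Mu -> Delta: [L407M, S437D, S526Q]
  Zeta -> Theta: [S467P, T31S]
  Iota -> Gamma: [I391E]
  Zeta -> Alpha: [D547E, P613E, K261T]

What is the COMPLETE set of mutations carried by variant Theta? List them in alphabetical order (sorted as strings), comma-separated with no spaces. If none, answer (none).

Answer: G576K,N209T,S467P,T31S

Derivation:
At Iota: gained [] -> total []
At Zeta: gained ['G576K', 'N209T'] -> total ['G576K', 'N209T']
At Theta: gained ['S467P', 'T31S'] -> total ['G576K', 'N209T', 'S467P', 'T31S']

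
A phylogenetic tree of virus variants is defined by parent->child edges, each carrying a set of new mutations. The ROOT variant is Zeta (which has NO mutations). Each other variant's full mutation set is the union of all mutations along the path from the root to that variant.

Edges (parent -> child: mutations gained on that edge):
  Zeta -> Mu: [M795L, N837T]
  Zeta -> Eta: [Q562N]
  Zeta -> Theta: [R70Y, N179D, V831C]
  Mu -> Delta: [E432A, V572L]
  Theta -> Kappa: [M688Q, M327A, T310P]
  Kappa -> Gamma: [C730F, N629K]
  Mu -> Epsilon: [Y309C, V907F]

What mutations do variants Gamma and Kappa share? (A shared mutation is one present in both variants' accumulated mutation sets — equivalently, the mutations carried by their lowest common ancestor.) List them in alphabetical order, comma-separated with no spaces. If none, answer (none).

Answer: M327A,M688Q,N179D,R70Y,T310P,V831C

Derivation:
Accumulating mutations along path to Gamma:
  At Zeta: gained [] -> total []
  At Theta: gained ['R70Y', 'N179D', 'V831C'] -> total ['N179D', 'R70Y', 'V831C']
  At Kappa: gained ['M688Q', 'M327A', 'T310P'] -> total ['M327A', 'M688Q', 'N179D', 'R70Y', 'T310P', 'V831C']
  At Gamma: gained ['C730F', 'N629K'] -> total ['C730F', 'M327A', 'M688Q', 'N179D', 'N629K', 'R70Y', 'T310P', 'V831C']
Mutations(Gamma) = ['C730F', 'M327A', 'M688Q', 'N179D', 'N629K', 'R70Y', 'T310P', 'V831C']
Accumulating mutations along path to Kappa:
  At Zeta: gained [] -> total []
  At Theta: gained ['R70Y', 'N179D', 'V831C'] -> total ['N179D', 'R70Y', 'V831C']
  At Kappa: gained ['M688Q', 'M327A', 'T310P'] -> total ['M327A', 'M688Q', 'N179D', 'R70Y', 'T310P', 'V831C']
Mutations(Kappa) = ['M327A', 'M688Q', 'N179D', 'R70Y', 'T310P', 'V831C']
Intersection: ['C730F', 'M327A', 'M688Q', 'N179D', 'N629K', 'R70Y', 'T310P', 'V831C'] ∩ ['M327A', 'M688Q', 'N179D', 'R70Y', 'T310P', 'V831C'] = ['M327A', 'M688Q', 'N179D', 'R70Y', 'T310P', 'V831C']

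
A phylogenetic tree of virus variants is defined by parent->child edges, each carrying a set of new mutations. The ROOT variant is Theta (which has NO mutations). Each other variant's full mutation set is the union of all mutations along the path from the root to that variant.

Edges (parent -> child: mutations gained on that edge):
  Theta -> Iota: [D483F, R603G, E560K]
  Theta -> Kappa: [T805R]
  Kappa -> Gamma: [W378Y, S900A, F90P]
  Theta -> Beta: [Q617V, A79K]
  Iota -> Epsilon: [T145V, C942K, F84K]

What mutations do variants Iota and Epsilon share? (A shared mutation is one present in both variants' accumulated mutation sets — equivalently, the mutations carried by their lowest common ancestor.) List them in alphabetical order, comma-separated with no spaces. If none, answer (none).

Accumulating mutations along path to Iota:
  At Theta: gained [] -> total []
  At Iota: gained ['D483F', 'R603G', 'E560K'] -> total ['D483F', 'E560K', 'R603G']
Mutations(Iota) = ['D483F', 'E560K', 'R603G']
Accumulating mutations along path to Epsilon:
  At Theta: gained [] -> total []
  At Iota: gained ['D483F', 'R603G', 'E560K'] -> total ['D483F', 'E560K', 'R603G']
  At Epsilon: gained ['T145V', 'C942K', 'F84K'] -> total ['C942K', 'D483F', 'E560K', 'F84K', 'R603G', 'T145V']
Mutations(Epsilon) = ['C942K', 'D483F', 'E560K', 'F84K', 'R603G', 'T145V']
Intersection: ['D483F', 'E560K', 'R603G'] ∩ ['C942K', 'D483F', 'E560K', 'F84K', 'R603G', 'T145V'] = ['D483F', 'E560K', 'R603G']

Answer: D483F,E560K,R603G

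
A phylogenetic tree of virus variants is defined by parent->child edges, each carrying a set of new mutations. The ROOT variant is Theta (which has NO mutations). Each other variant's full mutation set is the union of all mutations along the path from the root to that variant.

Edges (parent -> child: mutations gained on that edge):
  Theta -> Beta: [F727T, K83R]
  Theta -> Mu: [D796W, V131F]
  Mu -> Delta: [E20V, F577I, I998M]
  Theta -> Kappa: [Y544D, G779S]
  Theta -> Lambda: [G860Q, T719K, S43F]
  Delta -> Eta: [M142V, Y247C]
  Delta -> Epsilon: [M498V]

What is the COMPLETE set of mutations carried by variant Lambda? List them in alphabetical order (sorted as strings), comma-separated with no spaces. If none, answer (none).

Answer: G860Q,S43F,T719K

Derivation:
At Theta: gained [] -> total []
At Lambda: gained ['G860Q', 'T719K', 'S43F'] -> total ['G860Q', 'S43F', 'T719K']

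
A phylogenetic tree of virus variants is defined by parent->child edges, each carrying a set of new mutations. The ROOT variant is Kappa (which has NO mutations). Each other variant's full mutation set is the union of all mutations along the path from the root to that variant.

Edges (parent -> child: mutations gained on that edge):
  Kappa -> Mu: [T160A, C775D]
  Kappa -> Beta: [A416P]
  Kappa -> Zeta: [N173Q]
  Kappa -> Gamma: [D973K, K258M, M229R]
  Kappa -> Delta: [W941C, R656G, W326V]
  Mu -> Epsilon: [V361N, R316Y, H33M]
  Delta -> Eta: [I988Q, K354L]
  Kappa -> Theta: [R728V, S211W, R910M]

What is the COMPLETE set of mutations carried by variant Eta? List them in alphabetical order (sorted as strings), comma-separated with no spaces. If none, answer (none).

At Kappa: gained [] -> total []
At Delta: gained ['W941C', 'R656G', 'W326V'] -> total ['R656G', 'W326V', 'W941C']
At Eta: gained ['I988Q', 'K354L'] -> total ['I988Q', 'K354L', 'R656G', 'W326V', 'W941C']

Answer: I988Q,K354L,R656G,W326V,W941C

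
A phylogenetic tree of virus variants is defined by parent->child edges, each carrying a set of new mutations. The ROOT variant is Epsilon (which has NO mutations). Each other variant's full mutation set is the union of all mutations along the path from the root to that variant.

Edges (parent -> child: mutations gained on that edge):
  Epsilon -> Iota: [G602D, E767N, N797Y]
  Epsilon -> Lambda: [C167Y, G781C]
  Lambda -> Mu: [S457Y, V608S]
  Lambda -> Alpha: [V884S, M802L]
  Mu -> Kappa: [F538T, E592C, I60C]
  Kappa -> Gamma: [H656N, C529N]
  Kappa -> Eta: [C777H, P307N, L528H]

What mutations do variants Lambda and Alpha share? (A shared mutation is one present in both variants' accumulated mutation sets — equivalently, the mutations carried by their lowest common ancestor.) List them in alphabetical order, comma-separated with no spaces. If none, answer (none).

Accumulating mutations along path to Lambda:
  At Epsilon: gained [] -> total []
  At Lambda: gained ['C167Y', 'G781C'] -> total ['C167Y', 'G781C']
Mutations(Lambda) = ['C167Y', 'G781C']
Accumulating mutations along path to Alpha:
  At Epsilon: gained [] -> total []
  At Lambda: gained ['C167Y', 'G781C'] -> total ['C167Y', 'G781C']
  At Alpha: gained ['V884S', 'M802L'] -> total ['C167Y', 'G781C', 'M802L', 'V884S']
Mutations(Alpha) = ['C167Y', 'G781C', 'M802L', 'V884S']
Intersection: ['C167Y', 'G781C'] ∩ ['C167Y', 'G781C', 'M802L', 'V884S'] = ['C167Y', 'G781C']

Answer: C167Y,G781C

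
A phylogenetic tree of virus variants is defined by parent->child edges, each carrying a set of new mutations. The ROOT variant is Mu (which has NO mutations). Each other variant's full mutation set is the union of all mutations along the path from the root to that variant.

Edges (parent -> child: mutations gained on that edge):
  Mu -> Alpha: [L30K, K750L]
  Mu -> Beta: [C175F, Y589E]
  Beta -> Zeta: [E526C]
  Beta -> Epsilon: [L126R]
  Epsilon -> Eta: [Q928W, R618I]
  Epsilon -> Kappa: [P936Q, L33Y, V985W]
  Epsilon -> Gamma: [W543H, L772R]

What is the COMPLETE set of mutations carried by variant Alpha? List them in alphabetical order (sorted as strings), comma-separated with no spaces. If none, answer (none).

Answer: K750L,L30K

Derivation:
At Mu: gained [] -> total []
At Alpha: gained ['L30K', 'K750L'] -> total ['K750L', 'L30K']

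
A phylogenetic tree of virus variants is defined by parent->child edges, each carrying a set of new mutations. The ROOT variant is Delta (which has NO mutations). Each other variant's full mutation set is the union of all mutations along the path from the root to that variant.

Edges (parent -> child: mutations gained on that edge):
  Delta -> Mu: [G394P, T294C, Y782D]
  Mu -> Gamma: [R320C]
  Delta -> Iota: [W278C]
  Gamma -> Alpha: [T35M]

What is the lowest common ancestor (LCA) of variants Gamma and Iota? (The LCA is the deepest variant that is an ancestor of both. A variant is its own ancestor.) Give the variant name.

Answer: Delta

Derivation:
Path from root to Gamma: Delta -> Mu -> Gamma
  ancestors of Gamma: {Delta, Mu, Gamma}
Path from root to Iota: Delta -> Iota
  ancestors of Iota: {Delta, Iota}
Common ancestors: {Delta}
Walk up from Iota: Iota (not in ancestors of Gamma), Delta (in ancestors of Gamma)
Deepest common ancestor (LCA) = Delta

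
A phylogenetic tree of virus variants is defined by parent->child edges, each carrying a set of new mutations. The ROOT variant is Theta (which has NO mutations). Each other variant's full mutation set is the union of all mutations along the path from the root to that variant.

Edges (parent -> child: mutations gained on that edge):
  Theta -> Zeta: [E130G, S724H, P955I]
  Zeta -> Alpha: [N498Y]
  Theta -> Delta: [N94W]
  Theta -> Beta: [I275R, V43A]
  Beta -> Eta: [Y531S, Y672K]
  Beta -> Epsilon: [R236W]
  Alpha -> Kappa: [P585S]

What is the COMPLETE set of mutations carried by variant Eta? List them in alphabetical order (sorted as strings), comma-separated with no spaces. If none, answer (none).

Answer: I275R,V43A,Y531S,Y672K

Derivation:
At Theta: gained [] -> total []
At Beta: gained ['I275R', 'V43A'] -> total ['I275R', 'V43A']
At Eta: gained ['Y531S', 'Y672K'] -> total ['I275R', 'V43A', 'Y531S', 'Y672K']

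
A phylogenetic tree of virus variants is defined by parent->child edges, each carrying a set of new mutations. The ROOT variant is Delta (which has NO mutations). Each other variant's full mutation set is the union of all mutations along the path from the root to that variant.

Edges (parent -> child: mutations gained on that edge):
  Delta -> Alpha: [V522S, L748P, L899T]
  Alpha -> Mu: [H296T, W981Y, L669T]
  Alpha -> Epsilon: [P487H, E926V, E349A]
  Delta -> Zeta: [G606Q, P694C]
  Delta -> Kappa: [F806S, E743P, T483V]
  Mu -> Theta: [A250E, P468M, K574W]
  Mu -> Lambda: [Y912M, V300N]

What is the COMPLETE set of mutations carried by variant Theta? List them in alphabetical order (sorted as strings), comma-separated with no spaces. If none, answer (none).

At Delta: gained [] -> total []
At Alpha: gained ['V522S', 'L748P', 'L899T'] -> total ['L748P', 'L899T', 'V522S']
At Mu: gained ['H296T', 'W981Y', 'L669T'] -> total ['H296T', 'L669T', 'L748P', 'L899T', 'V522S', 'W981Y']
At Theta: gained ['A250E', 'P468M', 'K574W'] -> total ['A250E', 'H296T', 'K574W', 'L669T', 'L748P', 'L899T', 'P468M', 'V522S', 'W981Y']

Answer: A250E,H296T,K574W,L669T,L748P,L899T,P468M,V522S,W981Y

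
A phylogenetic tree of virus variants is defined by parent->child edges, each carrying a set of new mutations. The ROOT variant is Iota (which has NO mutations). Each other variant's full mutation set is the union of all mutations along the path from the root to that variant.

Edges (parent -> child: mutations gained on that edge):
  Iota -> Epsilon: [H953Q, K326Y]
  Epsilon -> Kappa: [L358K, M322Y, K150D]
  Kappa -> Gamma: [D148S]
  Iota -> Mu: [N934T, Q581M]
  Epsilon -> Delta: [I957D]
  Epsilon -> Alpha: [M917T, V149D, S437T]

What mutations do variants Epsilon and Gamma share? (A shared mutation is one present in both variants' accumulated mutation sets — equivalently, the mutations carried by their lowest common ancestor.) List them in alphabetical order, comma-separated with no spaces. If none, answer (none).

Answer: H953Q,K326Y

Derivation:
Accumulating mutations along path to Epsilon:
  At Iota: gained [] -> total []
  At Epsilon: gained ['H953Q', 'K326Y'] -> total ['H953Q', 'K326Y']
Mutations(Epsilon) = ['H953Q', 'K326Y']
Accumulating mutations along path to Gamma:
  At Iota: gained [] -> total []
  At Epsilon: gained ['H953Q', 'K326Y'] -> total ['H953Q', 'K326Y']
  At Kappa: gained ['L358K', 'M322Y', 'K150D'] -> total ['H953Q', 'K150D', 'K326Y', 'L358K', 'M322Y']
  At Gamma: gained ['D148S'] -> total ['D148S', 'H953Q', 'K150D', 'K326Y', 'L358K', 'M322Y']
Mutations(Gamma) = ['D148S', 'H953Q', 'K150D', 'K326Y', 'L358K', 'M322Y']
Intersection: ['H953Q', 'K326Y'] ∩ ['D148S', 'H953Q', 'K150D', 'K326Y', 'L358K', 'M322Y'] = ['H953Q', 'K326Y']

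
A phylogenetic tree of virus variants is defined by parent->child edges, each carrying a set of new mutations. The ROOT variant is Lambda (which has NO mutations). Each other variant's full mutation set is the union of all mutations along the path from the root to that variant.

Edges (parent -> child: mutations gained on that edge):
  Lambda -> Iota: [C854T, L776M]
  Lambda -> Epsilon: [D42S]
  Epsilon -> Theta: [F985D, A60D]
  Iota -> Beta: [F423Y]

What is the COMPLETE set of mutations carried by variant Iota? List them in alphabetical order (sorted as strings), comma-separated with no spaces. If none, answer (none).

Answer: C854T,L776M

Derivation:
At Lambda: gained [] -> total []
At Iota: gained ['C854T', 'L776M'] -> total ['C854T', 'L776M']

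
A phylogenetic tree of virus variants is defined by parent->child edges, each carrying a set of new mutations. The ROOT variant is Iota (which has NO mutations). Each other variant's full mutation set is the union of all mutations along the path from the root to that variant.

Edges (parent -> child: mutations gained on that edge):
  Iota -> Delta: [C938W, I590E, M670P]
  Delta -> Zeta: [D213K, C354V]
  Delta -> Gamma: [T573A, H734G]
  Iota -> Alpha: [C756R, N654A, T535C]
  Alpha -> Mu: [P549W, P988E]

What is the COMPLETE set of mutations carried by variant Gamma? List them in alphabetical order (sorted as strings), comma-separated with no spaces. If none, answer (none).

Answer: C938W,H734G,I590E,M670P,T573A

Derivation:
At Iota: gained [] -> total []
At Delta: gained ['C938W', 'I590E', 'M670P'] -> total ['C938W', 'I590E', 'M670P']
At Gamma: gained ['T573A', 'H734G'] -> total ['C938W', 'H734G', 'I590E', 'M670P', 'T573A']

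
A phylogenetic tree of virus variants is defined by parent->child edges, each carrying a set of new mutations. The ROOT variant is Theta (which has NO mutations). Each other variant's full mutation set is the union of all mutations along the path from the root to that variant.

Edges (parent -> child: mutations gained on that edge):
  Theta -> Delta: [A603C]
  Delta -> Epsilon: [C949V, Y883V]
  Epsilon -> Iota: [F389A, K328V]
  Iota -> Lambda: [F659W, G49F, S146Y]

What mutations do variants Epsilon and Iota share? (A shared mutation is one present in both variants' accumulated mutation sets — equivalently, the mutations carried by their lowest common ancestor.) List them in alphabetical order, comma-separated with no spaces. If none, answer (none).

Accumulating mutations along path to Epsilon:
  At Theta: gained [] -> total []
  At Delta: gained ['A603C'] -> total ['A603C']
  At Epsilon: gained ['C949V', 'Y883V'] -> total ['A603C', 'C949V', 'Y883V']
Mutations(Epsilon) = ['A603C', 'C949V', 'Y883V']
Accumulating mutations along path to Iota:
  At Theta: gained [] -> total []
  At Delta: gained ['A603C'] -> total ['A603C']
  At Epsilon: gained ['C949V', 'Y883V'] -> total ['A603C', 'C949V', 'Y883V']
  At Iota: gained ['F389A', 'K328V'] -> total ['A603C', 'C949V', 'F389A', 'K328V', 'Y883V']
Mutations(Iota) = ['A603C', 'C949V', 'F389A', 'K328V', 'Y883V']
Intersection: ['A603C', 'C949V', 'Y883V'] ∩ ['A603C', 'C949V', 'F389A', 'K328V', 'Y883V'] = ['A603C', 'C949V', 'Y883V']

Answer: A603C,C949V,Y883V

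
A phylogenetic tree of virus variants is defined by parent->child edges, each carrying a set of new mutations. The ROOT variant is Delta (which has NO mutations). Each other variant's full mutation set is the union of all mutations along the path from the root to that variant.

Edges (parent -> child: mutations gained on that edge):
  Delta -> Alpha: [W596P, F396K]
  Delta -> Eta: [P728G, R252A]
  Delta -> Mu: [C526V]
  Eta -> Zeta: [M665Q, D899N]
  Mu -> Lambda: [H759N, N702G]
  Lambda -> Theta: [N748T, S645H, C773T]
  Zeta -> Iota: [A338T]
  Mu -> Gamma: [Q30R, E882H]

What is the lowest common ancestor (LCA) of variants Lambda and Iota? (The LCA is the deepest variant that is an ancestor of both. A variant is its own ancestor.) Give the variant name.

Path from root to Lambda: Delta -> Mu -> Lambda
  ancestors of Lambda: {Delta, Mu, Lambda}
Path from root to Iota: Delta -> Eta -> Zeta -> Iota
  ancestors of Iota: {Delta, Eta, Zeta, Iota}
Common ancestors: {Delta}
Walk up from Iota: Iota (not in ancestors of Lambda), Zeta (not in ancestors of Lambda), Eta (not in ancestors of Lambda), Delta (in ancestors of Lambda)
Deepest common ancestor (LCA) = Delta

Answer: Delta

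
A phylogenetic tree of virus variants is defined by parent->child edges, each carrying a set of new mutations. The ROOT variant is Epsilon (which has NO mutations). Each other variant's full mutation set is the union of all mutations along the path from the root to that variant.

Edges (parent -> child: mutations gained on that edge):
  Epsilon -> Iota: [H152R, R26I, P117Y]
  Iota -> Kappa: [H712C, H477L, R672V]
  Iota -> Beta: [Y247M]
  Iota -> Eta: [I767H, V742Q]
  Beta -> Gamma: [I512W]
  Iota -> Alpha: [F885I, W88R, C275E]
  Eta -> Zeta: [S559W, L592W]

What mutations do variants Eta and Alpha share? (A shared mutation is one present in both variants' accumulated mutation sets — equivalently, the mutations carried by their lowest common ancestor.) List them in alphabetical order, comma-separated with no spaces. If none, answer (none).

Accumulating mutations along path to Eta:
  At Epsilon: gained [] -> total []
  At Iota: gained ['H152R', 'R26I', 'P117Y'] -> total ['H152R', 'P117Y', 'R26I']
  At Eta: gained ['I767H', 'V742Q'] -> total ['H152R', 'I767H', 'P117Y', 'R26I', 'V742Q']
Mutations(Eta) = ['H152R', 'I767H', 'P117Y', 'R26I', 'V742Q']
Accumulating mutations along path to Alpha:
  At Epsilon: gained [] -> total []
  At Iota: gained ['H152R', 'R26I', 'P117Y'] -> total ['H152R', 'P117Y', 'R26I']
  At Alpha: gained ['F885I', 'W88R', 'C275E'] -> total ['C275E', 'F885I', 'H152R', 'P117Y', 'R26I', 'W88R']
Mutations(Alpha) = ['C275E', 'F885I', 'H152R', 'P117Y', 'R26I', 'W88R']
Intersection: ['H152R', 'I767H', 'P117Y', 'R26I', 'V742Q'] ∩ ['C275E', 'F885I', 'H152R', 'P117Y', 'R26I', 'W88R'] = ['H152R', 'P117Y', 'R26I']

Answer: H152R,P117Y,R26I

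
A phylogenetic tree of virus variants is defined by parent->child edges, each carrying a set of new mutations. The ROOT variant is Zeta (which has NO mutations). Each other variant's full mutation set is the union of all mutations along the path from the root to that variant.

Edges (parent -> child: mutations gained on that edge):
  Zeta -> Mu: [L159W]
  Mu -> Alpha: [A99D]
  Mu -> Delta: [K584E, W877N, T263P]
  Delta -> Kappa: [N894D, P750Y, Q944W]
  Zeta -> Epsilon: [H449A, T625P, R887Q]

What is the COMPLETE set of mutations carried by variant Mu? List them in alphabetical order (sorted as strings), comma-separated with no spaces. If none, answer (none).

Answer: L159W

Derivation:
At Zeta: gained [] -> total []
At Mu: gained ['L159W'] -> total ['L159W']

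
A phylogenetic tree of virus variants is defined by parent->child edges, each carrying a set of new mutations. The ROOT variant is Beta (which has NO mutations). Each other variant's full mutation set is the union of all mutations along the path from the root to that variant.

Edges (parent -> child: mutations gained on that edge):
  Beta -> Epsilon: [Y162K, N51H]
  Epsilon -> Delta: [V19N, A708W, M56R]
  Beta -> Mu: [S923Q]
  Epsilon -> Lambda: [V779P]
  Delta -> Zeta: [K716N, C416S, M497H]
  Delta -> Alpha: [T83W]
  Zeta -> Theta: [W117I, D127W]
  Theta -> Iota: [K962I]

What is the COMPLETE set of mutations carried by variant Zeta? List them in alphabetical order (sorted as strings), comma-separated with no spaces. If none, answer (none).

At Beta: gained [] -> total []
At Epsilon: gained ['Y162K', 'N51H'] -> total ['N51H', 'Y162K']
At Delta: gained ['V19N', 'A708W', 'M56R'] -> total ['A708W', 'M56R', 'N51H', 'V19N', 'Y162K']
At Zeta: gained ['K716N', 'C416S', 'M497H'] -> total ['A708W', 'C416S', 'K716N', 'M497H', 'M56R', 'N51H', 'V19N', 'Y162K']

Answer: A708W,C416S,K716N,M497H,M56R,N51H,V19N,Y162K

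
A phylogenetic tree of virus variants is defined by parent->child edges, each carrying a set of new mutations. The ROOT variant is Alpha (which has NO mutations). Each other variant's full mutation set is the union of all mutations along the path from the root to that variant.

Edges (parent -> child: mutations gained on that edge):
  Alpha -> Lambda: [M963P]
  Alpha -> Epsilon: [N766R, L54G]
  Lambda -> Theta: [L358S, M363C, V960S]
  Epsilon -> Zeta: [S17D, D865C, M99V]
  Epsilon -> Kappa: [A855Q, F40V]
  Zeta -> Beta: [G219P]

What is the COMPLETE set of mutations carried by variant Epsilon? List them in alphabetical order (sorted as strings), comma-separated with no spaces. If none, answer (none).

Answer: L54G,N766R

Derivation:
At Alpha: gained [] -> total []
At Epsilon: gained ['N766R', 'L54G'] -> total ['L54G', 'N766R']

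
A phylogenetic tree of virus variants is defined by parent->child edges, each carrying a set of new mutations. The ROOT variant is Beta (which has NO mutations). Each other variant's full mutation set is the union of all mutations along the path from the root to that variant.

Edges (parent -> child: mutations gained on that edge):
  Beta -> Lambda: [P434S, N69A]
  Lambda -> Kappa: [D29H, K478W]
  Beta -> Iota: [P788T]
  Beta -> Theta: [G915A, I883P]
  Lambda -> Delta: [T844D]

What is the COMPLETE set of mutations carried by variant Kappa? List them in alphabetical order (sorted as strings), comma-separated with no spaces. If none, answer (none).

At Beta: gained [] -> total []
At Lambda: gained ['P434S', 'N69A'] -> total ['N69A', 'P434S']
At Kappa: gained ['D29H', 'K478W'] -> total ['D29H', 'K478W', 'N69A', 'P434S']

Answer: D29H,K478W,N69A,P434S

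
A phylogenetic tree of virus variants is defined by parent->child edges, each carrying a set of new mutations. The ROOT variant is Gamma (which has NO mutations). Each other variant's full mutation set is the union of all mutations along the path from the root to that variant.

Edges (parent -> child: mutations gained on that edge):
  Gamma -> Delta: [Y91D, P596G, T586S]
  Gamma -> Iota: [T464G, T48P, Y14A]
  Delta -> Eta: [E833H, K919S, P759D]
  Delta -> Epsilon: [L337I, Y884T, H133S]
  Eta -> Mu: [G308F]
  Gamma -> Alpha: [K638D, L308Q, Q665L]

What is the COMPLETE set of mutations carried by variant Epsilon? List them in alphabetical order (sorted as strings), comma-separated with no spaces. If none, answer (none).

Answer: H133S,L337I,P596G,T586S,Y884T,Y91D

Derivation:
At Gamma: gained [] -> total []
At Delta: gained ['Y91D', 'P596G', 'T586S'] -> total ['P596G', 'T586S', 'Y91D']
At Epsilon: gained ['L337I', 'Y884T', 'H133S'] -> total ['H133S', 'L337I', 'P596G', 'T586S', 'Y884T', 'Y91D']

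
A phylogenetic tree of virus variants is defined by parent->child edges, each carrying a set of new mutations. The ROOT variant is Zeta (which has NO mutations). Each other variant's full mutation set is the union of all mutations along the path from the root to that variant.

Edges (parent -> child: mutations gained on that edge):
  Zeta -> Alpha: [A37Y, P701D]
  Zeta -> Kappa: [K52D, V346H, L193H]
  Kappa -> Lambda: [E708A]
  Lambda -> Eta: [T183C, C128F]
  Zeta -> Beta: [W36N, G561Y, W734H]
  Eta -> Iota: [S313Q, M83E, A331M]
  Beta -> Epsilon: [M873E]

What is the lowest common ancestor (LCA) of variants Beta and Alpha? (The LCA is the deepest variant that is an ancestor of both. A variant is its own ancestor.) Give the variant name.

Answer: Zeta

Derivation:
Path from root to Beta: Zeta -> Beta
  ancestors of Beta: {Zeta, Beta}
Path from root to Alpha: Zeta -> Alpha
  ancestors of Alpha: {Zeta, Alpha}
Common ancestors: {Zeta}
Walk up from Alpha: Alpha (not in ancestors of Beta), Zeta (in ancestors of Beta)
Deepest common ancestor (LCA) = Zeta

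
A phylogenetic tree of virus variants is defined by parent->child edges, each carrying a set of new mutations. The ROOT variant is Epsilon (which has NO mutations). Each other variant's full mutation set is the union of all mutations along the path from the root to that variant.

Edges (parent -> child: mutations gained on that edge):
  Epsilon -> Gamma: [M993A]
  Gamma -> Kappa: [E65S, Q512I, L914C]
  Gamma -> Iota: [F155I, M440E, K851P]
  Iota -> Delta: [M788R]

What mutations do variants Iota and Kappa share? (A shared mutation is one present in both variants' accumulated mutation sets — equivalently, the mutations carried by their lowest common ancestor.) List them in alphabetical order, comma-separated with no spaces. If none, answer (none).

Answer: M993A

Derivation:
Accumulating mutations along path to Iota:
  At Epsilon: gained [] -> total []
  At Gamma: gained ['M993A'] -> total ['M993A']
  At Iota: gained ['F155I', 'M440E', 'K851P'] -> total ['F155I', 'K851P', 'M440E', 'M993A']
Mutations(Iota) = ['F155I', 'K851P', 'M440E', 'M993A']
Accumulating mutations along path to Kappa:
  At Epsilon: gained [] -> total []
  At Gamma: gained ['M993A'] -> total ['M993A']
  At Kappa: gained ['E65S', 'Q512I', 'L914C'] -> total ['E65S', 'L914C', 'M993A', 'Q512I']
Mutations(Kappa) = ['E65S', 'L914C', 'M993A', 'Q512I']
Intersection: ['F155I', 'K851P', 'M440E', 'M993A'] ∩ ['E65S', 'L914C', 'M993A', 'Q512I'] = ['M993A']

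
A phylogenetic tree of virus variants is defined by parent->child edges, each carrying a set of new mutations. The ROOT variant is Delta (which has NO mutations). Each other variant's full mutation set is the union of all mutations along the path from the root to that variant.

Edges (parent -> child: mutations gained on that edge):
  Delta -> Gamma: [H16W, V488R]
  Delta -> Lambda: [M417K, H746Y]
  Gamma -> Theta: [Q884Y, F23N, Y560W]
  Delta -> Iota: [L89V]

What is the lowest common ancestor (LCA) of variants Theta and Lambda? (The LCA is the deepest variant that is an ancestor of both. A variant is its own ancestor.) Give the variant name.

Answer: Delta

Derivation:
Path from root to Theta: Delta -> Gamma -> Theta
  ancestors of Theta: {Delta, Gamma, Theta}
Path from root to Lambda: Delta -> Lambda
  ancestors of Lambda: {Delta, Lambda}
Common ancestors: {Delta}
Walk up from Lambda: Lambda (not in ancestors of Theta), Delta (in ancestors of Theta)
Deepest common ancestor (LCA) = Delta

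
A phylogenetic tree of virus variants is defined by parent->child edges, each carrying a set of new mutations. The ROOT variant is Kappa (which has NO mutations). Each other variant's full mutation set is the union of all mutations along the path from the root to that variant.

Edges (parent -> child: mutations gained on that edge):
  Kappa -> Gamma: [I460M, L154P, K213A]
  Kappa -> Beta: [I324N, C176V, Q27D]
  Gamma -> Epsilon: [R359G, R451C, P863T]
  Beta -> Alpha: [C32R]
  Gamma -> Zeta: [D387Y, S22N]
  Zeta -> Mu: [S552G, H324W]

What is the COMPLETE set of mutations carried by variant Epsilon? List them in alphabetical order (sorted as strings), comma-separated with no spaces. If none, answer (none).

At Kappa: gained [] -> total []
At Gamma: gained ['I460M', 'L154P', 'K213A'] -> total ['I460M', 'K213A', 'L154P']
At Epsilon: gained ['R359G', 'R451C', 'P863T'] -> total ['I460M', 'K213A', 'L154P', 'P863T', 'R359G', 'R451C']

Answer: I460M,K213A,L154P,P863T,R359G,R451C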